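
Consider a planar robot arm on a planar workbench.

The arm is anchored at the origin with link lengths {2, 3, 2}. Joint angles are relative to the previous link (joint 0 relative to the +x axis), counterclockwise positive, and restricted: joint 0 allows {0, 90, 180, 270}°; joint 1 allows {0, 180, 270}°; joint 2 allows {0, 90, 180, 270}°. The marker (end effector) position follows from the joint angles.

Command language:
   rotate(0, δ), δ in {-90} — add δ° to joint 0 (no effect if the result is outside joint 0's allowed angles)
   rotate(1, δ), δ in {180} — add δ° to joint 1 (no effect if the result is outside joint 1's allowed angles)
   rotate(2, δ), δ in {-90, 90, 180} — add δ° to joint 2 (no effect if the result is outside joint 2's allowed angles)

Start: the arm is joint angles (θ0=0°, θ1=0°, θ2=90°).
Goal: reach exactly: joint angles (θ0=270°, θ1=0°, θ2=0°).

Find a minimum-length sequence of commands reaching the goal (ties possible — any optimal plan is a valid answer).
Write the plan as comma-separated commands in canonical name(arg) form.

begin: joint angles (θ0=0°, θ1=0°, θ2=90°)
step 1 (rotate(0, -90)): joint angles (θ0=270°, θ1=0°, θ2=90°)
step 2 (rotate(2, -90)): joint angles (θ0=270°, θ1=0°, θ2=0°)
no 1-step plan works, so 2 is optimal.

rotate(0, -90), rotate(2, -90)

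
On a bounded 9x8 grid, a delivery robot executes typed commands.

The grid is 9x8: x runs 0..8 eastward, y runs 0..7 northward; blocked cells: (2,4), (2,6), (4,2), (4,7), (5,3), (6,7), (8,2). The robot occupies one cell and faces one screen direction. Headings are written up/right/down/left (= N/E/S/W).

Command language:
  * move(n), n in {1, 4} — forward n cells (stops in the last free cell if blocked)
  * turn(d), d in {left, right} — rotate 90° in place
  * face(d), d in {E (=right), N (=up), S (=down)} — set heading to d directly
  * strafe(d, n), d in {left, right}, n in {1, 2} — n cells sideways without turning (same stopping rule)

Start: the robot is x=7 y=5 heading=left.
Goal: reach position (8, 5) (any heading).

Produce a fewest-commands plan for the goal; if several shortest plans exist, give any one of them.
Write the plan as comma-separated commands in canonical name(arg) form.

initial: x=7 y=5 heading=left
step 1 (face(S)): x=7 y=5 heading=down
step 2 (strafe(left, 1)): x=8 y=5 heading=down
minimal: 2 command(s), checked below 2.

face(S), strafe(left, 1)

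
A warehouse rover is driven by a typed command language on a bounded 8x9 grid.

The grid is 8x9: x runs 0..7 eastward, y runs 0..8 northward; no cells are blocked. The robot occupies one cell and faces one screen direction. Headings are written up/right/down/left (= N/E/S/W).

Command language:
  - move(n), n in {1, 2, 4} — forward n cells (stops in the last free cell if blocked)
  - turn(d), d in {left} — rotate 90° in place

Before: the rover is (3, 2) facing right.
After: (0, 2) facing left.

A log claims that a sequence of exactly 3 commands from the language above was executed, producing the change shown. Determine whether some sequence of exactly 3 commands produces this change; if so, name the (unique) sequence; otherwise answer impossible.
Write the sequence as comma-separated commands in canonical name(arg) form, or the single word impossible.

turn(left), turn(left), move(4)

key: order matters: swapping turn(left) and move(4) lands elsewhere
begin: (3, 2) facing right
t=1 turn(left) ⇒ (3, 2) facing up
t=2 turn(left) ⇒ (3, 2) facing left
t=3 move(4) ⇒ (0, 2) facing left
no other 3-command option fits: unique.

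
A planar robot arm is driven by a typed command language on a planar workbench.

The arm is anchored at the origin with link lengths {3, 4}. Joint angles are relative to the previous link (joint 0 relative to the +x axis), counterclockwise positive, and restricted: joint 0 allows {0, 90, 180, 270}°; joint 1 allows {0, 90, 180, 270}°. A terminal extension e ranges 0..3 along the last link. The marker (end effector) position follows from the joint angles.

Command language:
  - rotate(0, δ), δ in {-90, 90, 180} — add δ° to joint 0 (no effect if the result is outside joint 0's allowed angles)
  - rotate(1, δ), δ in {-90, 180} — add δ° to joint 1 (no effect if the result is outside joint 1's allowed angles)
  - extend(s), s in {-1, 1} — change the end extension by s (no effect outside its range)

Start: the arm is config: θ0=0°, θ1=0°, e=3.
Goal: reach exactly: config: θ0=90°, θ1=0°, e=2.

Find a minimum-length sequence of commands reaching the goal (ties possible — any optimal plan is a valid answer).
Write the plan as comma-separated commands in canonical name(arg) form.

t0: config: θ0=0°, θ1=0°, e=3
1. extend(-1) → config: θ0=0°, θ1=0°, e=2
2. rotate(0, 90) → config: θ0=90°, θ1=0°, e=2
minimal: 2 command(s), checked below 2.

extend(-1), rotate(0, 90)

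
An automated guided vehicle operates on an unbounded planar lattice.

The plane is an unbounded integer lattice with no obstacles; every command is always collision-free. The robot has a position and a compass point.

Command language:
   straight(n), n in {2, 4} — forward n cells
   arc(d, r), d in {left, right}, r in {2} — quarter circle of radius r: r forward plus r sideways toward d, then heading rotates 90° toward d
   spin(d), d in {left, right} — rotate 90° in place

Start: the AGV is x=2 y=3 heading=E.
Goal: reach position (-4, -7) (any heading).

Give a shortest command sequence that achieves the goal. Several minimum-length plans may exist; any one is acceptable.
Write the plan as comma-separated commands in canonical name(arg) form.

spin(right), straight(4), straight(4), arc(right, 2), straight(4)

start: x=2 y=3 heading=E
1. spin(right) → x=2 y=3 heading=S
2. straight(4) → x=2 y=-1 heading=S
3. straight(4) → x=2 y=-5 heading=S
4. arc(right, 2) → x=0 y=-7 heading=W
5. straight(4) → x=-4 y=-7 heading=W
shorter routes all fall short; 5 is best.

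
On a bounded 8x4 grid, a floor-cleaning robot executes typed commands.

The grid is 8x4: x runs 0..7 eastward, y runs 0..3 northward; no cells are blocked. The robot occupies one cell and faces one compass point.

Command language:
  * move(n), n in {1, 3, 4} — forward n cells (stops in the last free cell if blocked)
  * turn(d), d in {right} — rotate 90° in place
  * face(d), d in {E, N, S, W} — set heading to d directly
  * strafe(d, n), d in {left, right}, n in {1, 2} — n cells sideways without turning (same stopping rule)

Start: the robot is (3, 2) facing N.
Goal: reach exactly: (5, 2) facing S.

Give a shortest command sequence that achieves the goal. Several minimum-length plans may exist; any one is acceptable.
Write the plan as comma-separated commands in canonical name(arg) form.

start: (3, 2) facing N
[1] after face(S): (3, 2) facing S
[2] after strafe(left, 2): (5, 2) facing S
no 1-step plan works, so 2 is optimal.

face(S), strafe(left, 2)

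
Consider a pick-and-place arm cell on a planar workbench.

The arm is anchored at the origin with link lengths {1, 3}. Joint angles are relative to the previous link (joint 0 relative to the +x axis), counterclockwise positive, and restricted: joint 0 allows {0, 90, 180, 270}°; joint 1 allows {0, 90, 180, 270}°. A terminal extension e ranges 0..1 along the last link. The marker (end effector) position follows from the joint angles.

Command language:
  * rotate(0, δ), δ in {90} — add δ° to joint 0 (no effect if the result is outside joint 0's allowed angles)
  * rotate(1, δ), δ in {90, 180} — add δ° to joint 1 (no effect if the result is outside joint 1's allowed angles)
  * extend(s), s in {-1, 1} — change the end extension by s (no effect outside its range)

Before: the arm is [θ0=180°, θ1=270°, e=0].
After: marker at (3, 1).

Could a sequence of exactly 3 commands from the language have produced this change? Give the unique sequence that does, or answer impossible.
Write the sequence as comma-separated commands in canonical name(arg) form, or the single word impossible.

begin: [θ0=180°, θ1=270°, e=0]
[1] after rotate(0, 90): [θ0=270°, θ1=270°, e=0]
[2] after rotate(0, 90): [θ0=0°, θ1=270°, e=0]
[3] after rotate(0, 90): [θ0=90°, θ1=270°, e=0]
no other 3-command option fits: unique.

rotate(0, 90), rotate(0, 90), rotate(0, 90)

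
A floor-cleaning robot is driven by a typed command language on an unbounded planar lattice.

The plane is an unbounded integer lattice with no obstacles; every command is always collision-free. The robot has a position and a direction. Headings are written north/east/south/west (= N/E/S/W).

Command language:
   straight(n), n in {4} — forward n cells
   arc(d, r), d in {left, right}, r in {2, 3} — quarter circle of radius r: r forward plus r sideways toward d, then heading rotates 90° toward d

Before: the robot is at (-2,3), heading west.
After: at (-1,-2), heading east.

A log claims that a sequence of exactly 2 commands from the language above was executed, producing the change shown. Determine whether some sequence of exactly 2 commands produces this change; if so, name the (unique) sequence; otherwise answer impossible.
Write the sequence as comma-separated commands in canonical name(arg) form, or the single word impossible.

arc(left, 2), arc(left, 3)

key: running arc(left, 3) before arc(left, 2) would end elsewhere — order is forced
initial: at (-2,3), heading west
1. arc(left, 2) → at (-4,1), heading south
2. arc(left, 3) → at (-1,-2), heading east
no rival 2-sequence matches.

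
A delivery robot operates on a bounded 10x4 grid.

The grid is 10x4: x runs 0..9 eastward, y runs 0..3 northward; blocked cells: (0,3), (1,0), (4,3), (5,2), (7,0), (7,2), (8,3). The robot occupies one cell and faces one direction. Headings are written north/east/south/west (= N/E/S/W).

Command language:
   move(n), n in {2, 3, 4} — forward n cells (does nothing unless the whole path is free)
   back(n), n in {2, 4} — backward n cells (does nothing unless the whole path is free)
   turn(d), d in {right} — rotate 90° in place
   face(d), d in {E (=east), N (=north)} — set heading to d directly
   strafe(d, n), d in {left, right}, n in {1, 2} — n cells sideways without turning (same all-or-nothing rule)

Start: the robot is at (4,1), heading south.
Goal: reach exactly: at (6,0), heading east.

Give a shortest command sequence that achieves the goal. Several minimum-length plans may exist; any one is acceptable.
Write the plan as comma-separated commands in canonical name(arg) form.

face(E), strafe(right, 1), move(2)

from: at (4,1), heading south
step 1 (face(E)): at (4,1), heading east
step 2 (strafe(right, 1)): at (4,0), heading east
step 3 (move(2)): at (6,0), heading east
shorter routes all fall short; 3 is best.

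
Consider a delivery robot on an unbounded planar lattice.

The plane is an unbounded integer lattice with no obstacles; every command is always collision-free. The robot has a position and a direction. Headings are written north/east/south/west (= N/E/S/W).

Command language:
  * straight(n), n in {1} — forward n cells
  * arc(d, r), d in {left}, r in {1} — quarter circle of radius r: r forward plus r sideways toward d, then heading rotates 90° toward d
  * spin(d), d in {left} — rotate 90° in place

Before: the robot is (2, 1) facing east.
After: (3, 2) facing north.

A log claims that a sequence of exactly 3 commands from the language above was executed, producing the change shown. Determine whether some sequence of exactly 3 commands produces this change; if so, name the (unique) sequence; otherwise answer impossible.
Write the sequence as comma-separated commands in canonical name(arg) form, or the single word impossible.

straight(1), spin(left), straight(1)

key: position moved to (3,2) AND the heading swung to N — translation plus rotation needed
initial: (2, 1) facing east
t=1 straight(1) ⇒ (3, 1) facing east
t=2 spin(left) ⇒ (3, 1) facing north
t=3 straight(1) ⇒ (3, 2) facing north
uniquely the one of 27 3-step routes that fits.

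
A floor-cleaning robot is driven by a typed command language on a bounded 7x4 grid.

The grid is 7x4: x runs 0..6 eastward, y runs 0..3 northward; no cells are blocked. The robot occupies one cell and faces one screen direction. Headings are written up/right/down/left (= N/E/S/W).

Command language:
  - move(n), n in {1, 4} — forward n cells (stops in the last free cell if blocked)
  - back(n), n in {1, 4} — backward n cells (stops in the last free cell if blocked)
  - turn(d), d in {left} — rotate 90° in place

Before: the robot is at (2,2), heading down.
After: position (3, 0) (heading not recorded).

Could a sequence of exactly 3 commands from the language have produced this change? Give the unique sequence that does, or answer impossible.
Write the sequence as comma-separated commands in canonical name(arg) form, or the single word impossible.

key: move(4) runs into the grid edge before its full distance
t0: at (2,2), heading down
1. move(4) → at (2,0), heading down
2. turn(left) → at (2,0), heading right
3. move(1) → at (3,0), heading right
uniquely the one of 125 3-step routes that fits.

move(4), turn(left), move(1)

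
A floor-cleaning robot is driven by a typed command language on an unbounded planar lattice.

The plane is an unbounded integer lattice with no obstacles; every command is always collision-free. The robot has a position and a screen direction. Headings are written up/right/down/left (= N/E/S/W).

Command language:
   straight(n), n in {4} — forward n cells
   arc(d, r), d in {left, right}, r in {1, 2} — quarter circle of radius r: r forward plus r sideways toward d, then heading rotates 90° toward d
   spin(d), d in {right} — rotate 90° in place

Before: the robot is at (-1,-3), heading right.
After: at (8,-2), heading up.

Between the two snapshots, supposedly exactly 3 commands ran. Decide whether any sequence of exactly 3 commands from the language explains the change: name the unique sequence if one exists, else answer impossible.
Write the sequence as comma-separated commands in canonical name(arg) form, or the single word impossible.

straight(4), straight(4), arc(left, 1)

key: cell and facing (now N) both changed — the 3 commands mix motion and turning
from: at (-1,-3), heading right
t=1 straight(4) ⇒ at (3,-3), heading right
t=2 straight(4) ⇒ at (7,-3), heading right
t=3 arc(left, 1) ⇒ at (8,-2), heading up
no rival 3-sequence matches.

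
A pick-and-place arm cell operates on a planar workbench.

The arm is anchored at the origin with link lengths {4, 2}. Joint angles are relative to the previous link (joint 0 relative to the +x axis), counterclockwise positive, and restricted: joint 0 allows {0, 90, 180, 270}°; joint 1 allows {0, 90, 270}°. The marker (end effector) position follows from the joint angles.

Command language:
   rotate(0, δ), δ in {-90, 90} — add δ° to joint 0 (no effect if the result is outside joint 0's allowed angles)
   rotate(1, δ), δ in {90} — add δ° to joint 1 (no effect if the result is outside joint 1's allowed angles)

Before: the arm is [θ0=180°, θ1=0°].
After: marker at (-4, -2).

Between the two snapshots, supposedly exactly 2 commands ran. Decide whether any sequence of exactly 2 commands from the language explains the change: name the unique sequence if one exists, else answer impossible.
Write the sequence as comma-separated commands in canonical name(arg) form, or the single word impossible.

rotate(1, 90), rotate(1, 90)

t0: [θ0=180°, θ1=0°]
step 1 (rotate(1, 90)): [θ0=180°, θ1=90°]
step 2 (rotate(1, 90)): [θ0=180°, θ1=90°]
no other 2-command option fits: unique.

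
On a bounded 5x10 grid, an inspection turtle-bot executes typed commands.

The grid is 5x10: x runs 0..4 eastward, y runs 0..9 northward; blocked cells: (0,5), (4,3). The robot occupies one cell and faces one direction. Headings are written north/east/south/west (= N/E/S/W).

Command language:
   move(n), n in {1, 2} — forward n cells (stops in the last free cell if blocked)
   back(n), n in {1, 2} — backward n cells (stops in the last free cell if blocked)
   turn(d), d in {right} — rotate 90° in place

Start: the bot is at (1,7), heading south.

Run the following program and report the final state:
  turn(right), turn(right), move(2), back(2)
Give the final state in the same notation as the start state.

at (1,7), heading north

t0: at (1,7), heading south
[1] after turn(right): at (1,7), heading west
[2] after turn(right): at (1,7), heading north
[3] after move(2): at (1,9), heading north
[4] after back(2): at (1,7), heading north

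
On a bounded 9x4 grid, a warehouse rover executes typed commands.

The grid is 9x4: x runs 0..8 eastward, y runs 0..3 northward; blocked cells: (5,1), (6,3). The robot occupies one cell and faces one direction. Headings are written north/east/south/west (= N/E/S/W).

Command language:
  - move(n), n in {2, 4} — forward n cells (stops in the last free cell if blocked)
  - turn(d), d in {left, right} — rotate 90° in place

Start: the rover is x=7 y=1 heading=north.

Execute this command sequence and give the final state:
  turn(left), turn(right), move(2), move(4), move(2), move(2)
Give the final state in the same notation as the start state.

begin: x=7 y=1 heading=north
1. turn(left) → x=7 y=1 heading=west
2. turn(right) → x=7 y=1 heading=north
3. move(2) → x=7 y=3 heading=north
4. move(4) → x=7 y=3 heading=north
5. move(2) → x=7 y=3 heading=north
6. move(2) → x=7 y=3 heading=north

x=7 y=3 heading=north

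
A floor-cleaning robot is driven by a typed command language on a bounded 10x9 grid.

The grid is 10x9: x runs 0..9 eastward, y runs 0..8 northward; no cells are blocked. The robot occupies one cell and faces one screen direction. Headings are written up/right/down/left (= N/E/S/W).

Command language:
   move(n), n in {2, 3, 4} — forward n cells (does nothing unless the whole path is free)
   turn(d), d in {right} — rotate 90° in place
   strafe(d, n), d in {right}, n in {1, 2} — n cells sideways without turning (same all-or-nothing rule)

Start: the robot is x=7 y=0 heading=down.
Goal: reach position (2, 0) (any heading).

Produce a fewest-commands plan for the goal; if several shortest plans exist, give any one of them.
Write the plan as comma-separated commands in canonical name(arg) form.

begin: x=7 y=0 heading=down
1. strafe(right, 1) → x=6 y=0 heading=down
2. strafe(right, 2) → x=4 y=0 heading=down
3. strafe(right, 2) → x=2 y=0 heading=down
no 2-step plan works, so 3 is optimal.

strafe(right, 1), strafe(right, 2), strafe(right, 2)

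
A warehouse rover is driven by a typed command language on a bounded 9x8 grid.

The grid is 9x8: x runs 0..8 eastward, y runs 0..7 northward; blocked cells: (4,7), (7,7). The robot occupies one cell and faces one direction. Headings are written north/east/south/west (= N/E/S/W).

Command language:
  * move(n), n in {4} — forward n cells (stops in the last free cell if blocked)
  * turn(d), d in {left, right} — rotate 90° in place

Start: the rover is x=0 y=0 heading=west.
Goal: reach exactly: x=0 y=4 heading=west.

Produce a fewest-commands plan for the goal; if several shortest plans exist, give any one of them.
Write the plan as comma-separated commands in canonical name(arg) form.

turn(right), move(4), turn(left)

t0: x=0 y=0 heading=west
t=1 turn(right) ⇒ x=0 y=0 heading=north
t=2 move(4) ⇒ x=0 y=4 heading=north
t=3 turn(left) ⇒ x=0 y=4 heading=west
shorter routes all fall short; 3 is best.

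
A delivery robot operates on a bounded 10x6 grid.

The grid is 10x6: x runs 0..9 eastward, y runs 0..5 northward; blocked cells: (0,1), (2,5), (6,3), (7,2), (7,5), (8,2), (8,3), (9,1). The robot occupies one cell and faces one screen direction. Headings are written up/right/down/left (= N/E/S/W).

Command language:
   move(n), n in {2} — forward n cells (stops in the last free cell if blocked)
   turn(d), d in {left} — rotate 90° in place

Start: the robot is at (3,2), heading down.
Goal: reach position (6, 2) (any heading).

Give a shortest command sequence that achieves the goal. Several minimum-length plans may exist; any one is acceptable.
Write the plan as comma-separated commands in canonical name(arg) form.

turn(left), move(2), move(2)

t0: at (3,2), heading down
1. turn(left) → at (3,2), heading right
2. move(2) → at (5,2), heading right
3. move(2) → at (6,2), heading right
no 2-step plan works, so 3 is optimal.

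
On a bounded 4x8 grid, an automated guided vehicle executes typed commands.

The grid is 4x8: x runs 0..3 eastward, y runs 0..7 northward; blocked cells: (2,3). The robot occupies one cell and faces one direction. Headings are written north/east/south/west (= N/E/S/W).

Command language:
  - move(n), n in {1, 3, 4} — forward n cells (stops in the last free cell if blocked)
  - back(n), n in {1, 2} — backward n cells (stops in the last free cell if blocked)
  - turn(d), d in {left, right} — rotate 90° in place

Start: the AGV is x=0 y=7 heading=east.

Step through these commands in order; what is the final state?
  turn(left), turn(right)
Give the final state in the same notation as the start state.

x=0 y=7 heading=east

begin: x=0 y=7 heading=east
1. turn(left) → x=0 y=7 heading=north
2. turn(right) → x=0 y=7 heading=east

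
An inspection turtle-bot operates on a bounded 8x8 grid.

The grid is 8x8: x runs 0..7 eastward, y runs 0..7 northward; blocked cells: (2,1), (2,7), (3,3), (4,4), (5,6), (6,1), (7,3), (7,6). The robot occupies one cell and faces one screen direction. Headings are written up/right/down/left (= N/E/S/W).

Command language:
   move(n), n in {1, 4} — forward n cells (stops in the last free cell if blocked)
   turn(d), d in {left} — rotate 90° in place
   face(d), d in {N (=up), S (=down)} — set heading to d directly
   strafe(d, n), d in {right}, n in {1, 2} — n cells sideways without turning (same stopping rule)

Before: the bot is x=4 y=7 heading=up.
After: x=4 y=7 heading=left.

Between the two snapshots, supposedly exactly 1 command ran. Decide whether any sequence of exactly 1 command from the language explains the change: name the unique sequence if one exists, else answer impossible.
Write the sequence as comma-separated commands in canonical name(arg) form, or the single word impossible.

turn(left)

key: parked at (4,7) the whole time — nothing moves the robot
start: x=4 y=7 heading=up
step 1 (turn(left)): x=4 y=7 heading=left
no rival 1-sequence matches.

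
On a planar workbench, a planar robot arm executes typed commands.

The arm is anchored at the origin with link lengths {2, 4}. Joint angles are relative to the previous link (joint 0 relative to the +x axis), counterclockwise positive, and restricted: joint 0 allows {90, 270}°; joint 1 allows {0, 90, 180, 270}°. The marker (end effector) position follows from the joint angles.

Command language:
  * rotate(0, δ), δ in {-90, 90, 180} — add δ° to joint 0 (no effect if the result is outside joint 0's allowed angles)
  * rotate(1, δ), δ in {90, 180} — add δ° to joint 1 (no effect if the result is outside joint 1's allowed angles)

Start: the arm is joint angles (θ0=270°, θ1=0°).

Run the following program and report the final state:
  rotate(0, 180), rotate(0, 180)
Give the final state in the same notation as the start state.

joint angles (θ0=270°, θ1=0°)

start: joint angles (θ0=270°, θ1=0°)
1. rotate(0, 180) → joint angles (θ0=90°, θ1=0°)
2. rotate(0, 180) → joint angles (θ0=270°, θ1=0°)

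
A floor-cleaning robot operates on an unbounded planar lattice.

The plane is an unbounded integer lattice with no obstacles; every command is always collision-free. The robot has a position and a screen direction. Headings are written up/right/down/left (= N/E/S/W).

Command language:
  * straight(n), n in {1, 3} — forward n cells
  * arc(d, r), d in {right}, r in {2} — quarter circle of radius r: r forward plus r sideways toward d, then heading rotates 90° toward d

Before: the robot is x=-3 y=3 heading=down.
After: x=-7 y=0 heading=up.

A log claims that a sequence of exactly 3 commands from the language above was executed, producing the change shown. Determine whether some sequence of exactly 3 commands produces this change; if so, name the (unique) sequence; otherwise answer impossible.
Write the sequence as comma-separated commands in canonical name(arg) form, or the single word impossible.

key: running arc(right, 2) before straight(3) would end elsewhere — order is forced
from: x=-3 y=3 heading=down
t=1 straight(3) ⇒ x=-3 y=0 heading=down
t=2 arc(right, 2) ⇒ x=-5 y=-2 heading=left
t=3 arc(right, 2) ⇒ x=-7 y=0 heading=up
uniquely the one of 27 3-step routes that fits.

straight(3), arc(right, 2), arc(right, 2)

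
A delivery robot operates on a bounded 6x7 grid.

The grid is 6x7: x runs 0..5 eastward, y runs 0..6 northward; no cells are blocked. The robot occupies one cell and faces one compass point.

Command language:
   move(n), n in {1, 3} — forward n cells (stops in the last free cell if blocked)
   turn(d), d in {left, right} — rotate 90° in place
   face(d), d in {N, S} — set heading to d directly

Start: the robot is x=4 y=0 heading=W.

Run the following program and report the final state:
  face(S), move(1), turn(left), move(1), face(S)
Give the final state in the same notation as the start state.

t0: x=4 y=0 heading=W
[1] after face(S): x=4 y=0 heading=S
[2] after move(1): x=4 y=0 heading=S
[3] after turn(left): x=4 y=0 heading=E
[4] after move(1): x=5 y=0 heading=E
[5] after face(S): x=5 y=0 heading=S

x=5 y=0 heading=S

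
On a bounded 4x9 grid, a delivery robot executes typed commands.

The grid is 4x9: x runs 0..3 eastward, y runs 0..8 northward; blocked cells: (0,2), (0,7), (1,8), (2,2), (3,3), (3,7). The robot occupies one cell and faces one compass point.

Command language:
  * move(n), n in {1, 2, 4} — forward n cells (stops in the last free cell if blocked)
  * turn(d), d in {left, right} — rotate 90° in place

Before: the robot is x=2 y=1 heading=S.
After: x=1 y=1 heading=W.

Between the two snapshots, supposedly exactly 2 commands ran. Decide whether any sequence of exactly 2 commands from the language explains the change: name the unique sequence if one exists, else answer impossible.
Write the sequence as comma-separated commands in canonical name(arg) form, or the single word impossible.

turn(right), move(1)

key: position moved to (1,1) AND the heading swung to W — translation plus rotation needed
t0: x=2 y=1 heading=S
t=1 turn(right) ⇒ x=2 y=1 heading=W
t=2 move(1) ⇒ x=1 y=1 heading=W
uniquely the one of 25 2-step routes that fits.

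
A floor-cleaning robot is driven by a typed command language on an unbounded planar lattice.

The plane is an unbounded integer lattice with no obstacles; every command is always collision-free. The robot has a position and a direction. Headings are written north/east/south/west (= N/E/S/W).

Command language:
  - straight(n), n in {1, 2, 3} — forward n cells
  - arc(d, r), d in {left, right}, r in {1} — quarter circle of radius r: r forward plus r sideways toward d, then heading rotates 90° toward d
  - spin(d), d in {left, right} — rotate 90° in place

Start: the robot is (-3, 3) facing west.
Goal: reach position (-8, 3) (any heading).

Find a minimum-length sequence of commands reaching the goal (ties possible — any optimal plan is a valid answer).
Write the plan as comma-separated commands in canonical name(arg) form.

straight(2), straight(3)

t0: (-3, 3) facing west
t=1 straight(2) ⇒ (-5, 3) facing west
t=2 straight(3) ⇒ (-8, 3) facing west
nothing shorter than 2 reaches the goal.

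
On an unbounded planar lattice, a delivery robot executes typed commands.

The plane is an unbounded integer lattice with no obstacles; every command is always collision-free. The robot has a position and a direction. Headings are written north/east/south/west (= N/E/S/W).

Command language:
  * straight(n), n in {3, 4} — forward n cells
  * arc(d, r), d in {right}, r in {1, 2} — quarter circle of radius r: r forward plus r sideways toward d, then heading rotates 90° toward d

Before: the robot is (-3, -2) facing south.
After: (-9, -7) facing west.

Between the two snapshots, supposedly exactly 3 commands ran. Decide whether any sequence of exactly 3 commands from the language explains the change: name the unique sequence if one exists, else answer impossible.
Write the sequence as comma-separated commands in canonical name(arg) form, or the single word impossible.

straight(3), arc(right, 2), straight(4)

key: order matters: swapping straight(3) and straight(4) lands elsewhere
from: (-3, -2) facing south
step 1 (straight(3)): (-3, -5) facing south
step 2 (arc(right, 2)): (-5, -7) facing west
step 3 (straight(4)): (-9, -7) facing west
no rival 3-sequence matches.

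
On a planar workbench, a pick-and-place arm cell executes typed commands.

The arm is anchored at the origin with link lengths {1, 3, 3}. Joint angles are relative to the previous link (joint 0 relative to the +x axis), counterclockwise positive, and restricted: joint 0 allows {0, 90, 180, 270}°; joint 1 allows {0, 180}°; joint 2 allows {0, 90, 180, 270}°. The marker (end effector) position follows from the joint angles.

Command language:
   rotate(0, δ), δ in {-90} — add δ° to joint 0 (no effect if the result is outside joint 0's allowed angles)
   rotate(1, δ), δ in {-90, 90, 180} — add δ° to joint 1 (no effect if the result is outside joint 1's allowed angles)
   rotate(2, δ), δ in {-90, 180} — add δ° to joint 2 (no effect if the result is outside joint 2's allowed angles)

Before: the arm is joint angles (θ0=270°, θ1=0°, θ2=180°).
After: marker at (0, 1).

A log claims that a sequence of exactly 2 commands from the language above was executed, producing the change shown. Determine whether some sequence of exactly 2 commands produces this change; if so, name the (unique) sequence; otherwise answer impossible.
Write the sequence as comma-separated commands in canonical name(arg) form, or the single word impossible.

initial: joint angles (θ0=270°, θ1=0°, θ2=180°)
t=1 rotate(0, -90) ⇒ joint angles (θ0=180°, θ1=0°, θ2=180°)
t=2 rotate(0, -90) ⇒ joint angles (θ0=90°, θ1=0°, θ2=180°)
all 36 alternatives checked — unique.

rotate(0, -90), rotate(0, -90)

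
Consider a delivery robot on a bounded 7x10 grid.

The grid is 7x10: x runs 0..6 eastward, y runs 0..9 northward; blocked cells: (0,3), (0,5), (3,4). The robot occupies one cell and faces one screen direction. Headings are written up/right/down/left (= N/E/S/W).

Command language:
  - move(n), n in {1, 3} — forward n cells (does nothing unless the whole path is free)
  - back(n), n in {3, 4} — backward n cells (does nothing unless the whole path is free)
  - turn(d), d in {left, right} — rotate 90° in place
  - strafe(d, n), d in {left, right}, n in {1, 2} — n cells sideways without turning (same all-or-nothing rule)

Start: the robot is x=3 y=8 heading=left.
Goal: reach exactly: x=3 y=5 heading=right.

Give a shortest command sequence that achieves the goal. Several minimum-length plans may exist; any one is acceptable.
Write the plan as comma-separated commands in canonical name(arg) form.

begin: x=3 y=8 heading=left
1. turn(right) → x=3 y=8 heading=up
2. back(3) → x=3 y=5 heading=up
3. turn(right) → x=3 y=5 heading=right
nothing shorter than 3 reaches the goal.

turn(right), back(3), turn(right)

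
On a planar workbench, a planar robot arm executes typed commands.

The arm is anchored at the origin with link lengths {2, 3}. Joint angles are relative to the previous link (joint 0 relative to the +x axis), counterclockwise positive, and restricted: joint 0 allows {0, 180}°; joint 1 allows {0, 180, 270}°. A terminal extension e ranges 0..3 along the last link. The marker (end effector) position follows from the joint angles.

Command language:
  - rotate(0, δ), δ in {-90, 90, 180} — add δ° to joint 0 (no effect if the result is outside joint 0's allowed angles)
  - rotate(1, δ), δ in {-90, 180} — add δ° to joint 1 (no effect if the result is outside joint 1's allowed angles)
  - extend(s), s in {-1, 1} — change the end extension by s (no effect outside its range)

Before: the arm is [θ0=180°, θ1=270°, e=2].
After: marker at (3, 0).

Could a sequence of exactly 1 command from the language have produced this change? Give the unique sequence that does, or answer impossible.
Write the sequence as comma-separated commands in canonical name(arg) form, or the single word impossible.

from: [θ0=180°, θ1=270°, e=2]
1. rotate(1, -90) → [θ0=180°, θ1=180°, e=2]
no rival 1-sequence matches.

rotate(1, -90)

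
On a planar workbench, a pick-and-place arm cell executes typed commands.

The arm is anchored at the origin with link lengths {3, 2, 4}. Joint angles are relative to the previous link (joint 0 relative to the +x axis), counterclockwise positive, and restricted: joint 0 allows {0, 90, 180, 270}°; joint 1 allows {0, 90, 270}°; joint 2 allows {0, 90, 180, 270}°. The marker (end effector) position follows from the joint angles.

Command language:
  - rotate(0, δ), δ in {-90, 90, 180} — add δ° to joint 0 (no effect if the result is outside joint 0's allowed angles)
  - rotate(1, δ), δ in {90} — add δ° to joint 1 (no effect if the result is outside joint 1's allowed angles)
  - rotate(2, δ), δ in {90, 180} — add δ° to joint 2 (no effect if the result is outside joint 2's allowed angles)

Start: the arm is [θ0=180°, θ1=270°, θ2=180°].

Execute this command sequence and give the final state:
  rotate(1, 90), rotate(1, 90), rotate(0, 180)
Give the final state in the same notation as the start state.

[θ0=0°, θ1=90°, θ2=180°]

start: [θ0=180°, θ1=270°, θ2=180°]
step 1 (rotate(1, 90)): [θ0=180°, θ1=0°, θ2=180°]
step 2 (rotate(1, 90)): [θ0=180°, θ1=90°, θ2=180°]
step 3 (rotate(0, 180)): [θ0=0°, θ1=90°, θ2=180°]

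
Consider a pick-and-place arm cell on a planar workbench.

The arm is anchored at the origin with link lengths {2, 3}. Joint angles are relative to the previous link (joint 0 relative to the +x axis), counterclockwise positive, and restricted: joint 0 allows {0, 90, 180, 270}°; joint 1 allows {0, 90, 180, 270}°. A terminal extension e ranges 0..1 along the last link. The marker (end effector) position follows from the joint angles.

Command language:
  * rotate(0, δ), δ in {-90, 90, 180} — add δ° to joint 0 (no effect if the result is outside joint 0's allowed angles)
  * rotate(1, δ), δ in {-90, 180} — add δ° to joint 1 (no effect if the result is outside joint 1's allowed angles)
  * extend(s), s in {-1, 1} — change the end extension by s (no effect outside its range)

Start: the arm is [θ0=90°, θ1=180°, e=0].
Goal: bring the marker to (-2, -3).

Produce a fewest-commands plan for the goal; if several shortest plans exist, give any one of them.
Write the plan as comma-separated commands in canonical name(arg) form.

initial: [θ0=90°, θ1=180°, e=0]
[1] after rotate(1, -90): [θ0=90°, θ1=90°, e=0]
[2] after rotate(0, 90): [θ0=180°, θ1=90°, e=0]
minimal: 2 command(s), checked below 2.

rotate(1, -90), rotate(0, 90)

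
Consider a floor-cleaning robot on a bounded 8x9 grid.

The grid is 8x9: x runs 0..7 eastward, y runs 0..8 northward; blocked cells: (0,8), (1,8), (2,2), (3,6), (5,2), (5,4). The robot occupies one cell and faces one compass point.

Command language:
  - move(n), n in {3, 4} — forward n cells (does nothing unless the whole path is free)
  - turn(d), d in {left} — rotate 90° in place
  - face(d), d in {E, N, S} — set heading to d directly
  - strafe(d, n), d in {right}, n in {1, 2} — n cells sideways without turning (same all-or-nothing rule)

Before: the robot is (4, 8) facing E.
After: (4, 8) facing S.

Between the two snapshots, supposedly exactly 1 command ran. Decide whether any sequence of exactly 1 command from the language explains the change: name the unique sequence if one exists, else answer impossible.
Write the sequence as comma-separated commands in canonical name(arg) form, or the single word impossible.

face(S)

key: parked at (4,8) the whole time — nothing moves the robot
initial: (4, 8) facing E
step 1 (face(S)): (4, 8) facing S
no rival 1-sequence matches.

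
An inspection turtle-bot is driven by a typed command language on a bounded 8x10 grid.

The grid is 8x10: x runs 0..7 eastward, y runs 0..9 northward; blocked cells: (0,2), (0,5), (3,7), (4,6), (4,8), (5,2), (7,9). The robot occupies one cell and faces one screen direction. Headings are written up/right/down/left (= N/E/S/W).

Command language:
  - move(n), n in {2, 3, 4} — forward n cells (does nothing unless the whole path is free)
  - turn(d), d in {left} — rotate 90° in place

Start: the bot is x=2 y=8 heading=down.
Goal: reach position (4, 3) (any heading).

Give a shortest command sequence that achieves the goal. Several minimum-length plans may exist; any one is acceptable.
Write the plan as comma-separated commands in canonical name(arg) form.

start: x=2 y=8 heading=down
1. move(2) → x=2 y=6 heading=down
2. move(3) → x=2 y=3 heading=down
3. turn(left) → x=2 y=3 heading=right
4. move(2) → x=4 y=3 heading=right
nothing shorter than 4 reaches the goal.

move(2), move(3), turn(left), move(2)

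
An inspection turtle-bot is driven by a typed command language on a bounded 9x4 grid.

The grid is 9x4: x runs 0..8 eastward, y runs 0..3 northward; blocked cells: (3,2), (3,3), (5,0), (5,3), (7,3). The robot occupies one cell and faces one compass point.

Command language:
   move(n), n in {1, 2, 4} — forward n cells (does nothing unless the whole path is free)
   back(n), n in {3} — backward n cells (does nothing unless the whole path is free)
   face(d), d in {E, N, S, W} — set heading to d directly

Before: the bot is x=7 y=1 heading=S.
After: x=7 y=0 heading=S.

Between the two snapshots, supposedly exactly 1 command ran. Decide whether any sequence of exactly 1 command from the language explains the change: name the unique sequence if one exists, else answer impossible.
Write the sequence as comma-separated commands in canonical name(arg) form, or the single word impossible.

key: heading stays S — the single command does not turn
begin: x=7 y=1 heading=S
t=1 move(1) ⇒ x=7 y=0 heading=S
no rival 1-sequence matches.

move(1)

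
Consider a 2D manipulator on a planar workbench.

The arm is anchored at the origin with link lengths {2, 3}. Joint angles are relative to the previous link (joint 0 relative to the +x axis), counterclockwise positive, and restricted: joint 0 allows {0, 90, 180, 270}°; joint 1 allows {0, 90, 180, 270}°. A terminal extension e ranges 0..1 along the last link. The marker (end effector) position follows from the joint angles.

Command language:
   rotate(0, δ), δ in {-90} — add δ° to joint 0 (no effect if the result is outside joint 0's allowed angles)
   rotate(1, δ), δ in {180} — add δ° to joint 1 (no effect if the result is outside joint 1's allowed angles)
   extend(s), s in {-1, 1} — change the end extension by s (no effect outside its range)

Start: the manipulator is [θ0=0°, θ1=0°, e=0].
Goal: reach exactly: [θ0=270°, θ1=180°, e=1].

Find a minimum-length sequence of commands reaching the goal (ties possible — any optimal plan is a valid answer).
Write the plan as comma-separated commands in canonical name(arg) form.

begin: [θ0=0°, θ1=0°, e=0]
step 1 (rotate(1, 180)): [θ0=0°, θ1=180°, e=0]
step 2 (rotate(0, -90)): [θ0=270°, θ1=180°, e=0]
step 3 (extend(1)): [θ0=270°, θ1=180°, e=1]
no 2-step plan works, so 3 is optimal.

rotate(1, 180), rotate(0, -90), extend(1)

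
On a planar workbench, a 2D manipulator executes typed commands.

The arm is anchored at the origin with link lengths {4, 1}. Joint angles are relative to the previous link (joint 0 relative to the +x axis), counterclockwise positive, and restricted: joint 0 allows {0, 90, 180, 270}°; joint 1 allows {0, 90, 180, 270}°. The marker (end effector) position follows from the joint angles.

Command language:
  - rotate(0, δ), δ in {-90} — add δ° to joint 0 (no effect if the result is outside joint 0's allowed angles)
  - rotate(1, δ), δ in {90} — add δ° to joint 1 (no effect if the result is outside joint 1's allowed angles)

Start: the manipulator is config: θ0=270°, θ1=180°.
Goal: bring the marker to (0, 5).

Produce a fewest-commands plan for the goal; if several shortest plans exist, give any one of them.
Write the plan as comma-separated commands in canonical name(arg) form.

begin: config: θ0=270°, θ1=180°
step 1 (rotate(1, 90)): config: θ0=270°, θ1=270°
step 2 (rotate(1, 90)): config: θ0=270°, θ1=0°
step 3 (rotate(0, -90)): config: θ0=180°, θ1=0°
step 4 (rotate(0, -90)): config: θ0=90°, θ1=0°
nothing shorter than 4 reaches the goal.

rotate(1, 90), rotate(1, 90), rotate(0, -90), rotate(0, -90)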